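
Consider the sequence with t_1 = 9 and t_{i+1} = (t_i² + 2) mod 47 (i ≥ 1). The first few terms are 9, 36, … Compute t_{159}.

We have t_1 = 9, t_2 = 36, t_3 = 29, t_4 = 44, t_5 = 11, t_6 = 29.
Since t_6 = t_3 = 29, the sequence is eventually periodic: after a pre-period of length 2 it cycles with period 3.
For i ≥ 3, t_i depends only on (i - 3) mod 3. (159 - 3) mod 3 = 0, so t_{159} = t_3 = 29.

29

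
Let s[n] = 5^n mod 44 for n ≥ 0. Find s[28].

37

s[0] = 1, s[1] = 5, s[2] = 25, s[3] = 37, s[4] = 9, s[5] = 1.
Since s[5] = s[0] = 1, the sequence is periodic with period 5.
(28 - 0) mod 5 = 3, so s[28] = s[3] = 37.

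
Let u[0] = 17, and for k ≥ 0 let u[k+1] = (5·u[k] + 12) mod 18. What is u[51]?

Listing terms: u[0] = 17; u[1] = 7; u[2] = 11; u[3] = 13; u[4] = 5; u[5] = 1; u[6] = 17.
The sequence repeats with period 6.
So u[51] = u[0 + ((51-0) mod 6)] = u[3] = 13.

13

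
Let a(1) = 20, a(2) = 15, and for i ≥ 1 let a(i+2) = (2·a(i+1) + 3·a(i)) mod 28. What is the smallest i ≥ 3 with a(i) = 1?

We have a(1) = 20; a(2) = 15; a(3) = 6; a(4) = 1; a(5) = 20; a(6) = 15.
Since (a(5), a(6)) = (a(1), a(2)) = (20, 15) (two consecutive terms determine the rest), the sequence is periodic with period 4.
The value 1 first appears (with i ≥ 3) at a(4).

4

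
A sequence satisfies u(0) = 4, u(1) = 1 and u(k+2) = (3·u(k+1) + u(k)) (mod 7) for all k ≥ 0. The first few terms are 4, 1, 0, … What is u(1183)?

3

Computing terms: u(0) = 4; u(1) = 1; u(2) = 0; u(3) = 1; u(4) = 3; u(5) = 3; u(6) = 5; u(7) = 4; u(8) = 3; u(9) = 6; u(10) = 0; u(11) = 6; u(12) = 4; u(13) = 4; u(14) = 2; u(15) = 3; u(16) = 4; u(17) = 1.
The sequence repeats with period 16.
(1183 - 0) mod 16 = 15, so u(1183) = u(15) = 3.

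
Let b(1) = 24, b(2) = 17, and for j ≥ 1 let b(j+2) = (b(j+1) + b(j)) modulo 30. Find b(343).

b(1) = 24,  b(2) = 17,  b(3) = 11,  b(4) = 28,  b(5) = 9,  b(6) = 7,  b(7) = 16,  b(8) = 23,  b(9) = 9,  b(10) = 2,  b(11) = 11,  b(12) = 13,  b(13) = 24,  b(14) = 7,  b(15) = 1,  b(16) = 8,  b(17) = 9,  b(18) = 17,  b(19) = 26,  b(20) = 13,  b(21) = 9,  b(22) = 22,  b(23) = 1,  b(24) = 23,  b(25) = 24,  b(26) = 17.
Since (b(25), b(26)) = (b(1), b(2)) = (24, 17) (two consecutive terms determine the rest), the sequence is periodic with period 24.
(343 - 1) mod 24 = 6, so b(343) = b(7) = 16.

16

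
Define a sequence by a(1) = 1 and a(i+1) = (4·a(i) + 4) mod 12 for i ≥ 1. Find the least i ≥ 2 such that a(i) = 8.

Listing terms: a(1) = 1, a(2) = 8, a(3) = 0, a(4) = 4, a(5) = 8.
Since a(5) = a(2) = 8, the sequence is eventually periodic: after a pre-period of length 1 it cycles with period 3.
The value 8 first appears (with i ≥ 2) at a(2).

2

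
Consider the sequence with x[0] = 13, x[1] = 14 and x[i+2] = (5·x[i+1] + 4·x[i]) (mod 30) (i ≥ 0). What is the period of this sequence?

Listing terms: x[0] = 13; x[1] = 14; x[2] = 2; x[3] = 6; x[4] = 8; x[5] = 4; x[6] = 22; x[7] = 6; x[8] = 28; x[9] = 14; x[10] = 2.
Since (x[9], x[10]) = (x[1], x[2]) = (14, 2) (two consecutive terms determine the rest), the sequence is eventually periodic: after a pre-period of length 1 it cycles with period 8.

8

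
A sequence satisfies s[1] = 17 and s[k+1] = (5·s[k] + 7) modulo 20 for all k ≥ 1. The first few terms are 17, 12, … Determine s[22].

12

Listing terms: s[1] = 17,  s[2] = 12,  s[3] = 7,  s[4] = 2,  s[5] = 17.
The sequence repeats with period 4.
(22 - 1) mod 4 = 1, so s[22] = s[2] = 12.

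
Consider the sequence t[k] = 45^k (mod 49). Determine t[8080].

39

Listing terms: t[0] = 1, t[1] = 45, t[2] = 16, t[3] = 34, t[4] = 11, t[5] = 5, t[6] = 29, t[7] = 31, t[8] = 23, t[9] = 6, t[10] = 25, t[11] = 47, t[12] = 8, t[13] = 17, t[14] = 30, t[15] = 27, t[16] = 39, t[17] = 40, t[18] = 36, t[19] = 3, t[20] = 37, t[21] = 48, t[22] = 4, t[23] = 33, t[24] = 15, t[25] = 38, t[26] = 44, t[27] = 20, t[28] = 18, t[29] = 26, t[30] = 43, t[31] = 24, t[32] = 2, t[33] = 41, t[34] = 32, t[35] = 19, t[36] = 22, t[37] = 10, t[38] = 9, t[39] = 13, t[40] = 46, t[41] = 12, t[42] = 1.
The sequence repeats with period 42.
So t[8080] = t[0 + ((8080-0) mod 42)] = t[16] = 39.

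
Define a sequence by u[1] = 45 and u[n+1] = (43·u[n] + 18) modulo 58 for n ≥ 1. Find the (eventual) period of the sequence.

28

Computing terms: u[1] = 45,  u[2] = 39,  u[3] = 13,  u[4] = 55,  u[5] = 5,  u[6] = 1,  u[7] = 3,  u[8] = 31,  u[9] = 17,  u[10] = 53,  u[11] = 35,  u[12] = 15,  u[13] = 25,  u[14] = 49,  u[15] = 37,  u[16] = 43,  u[17] = 11,  u[18] = 27,  u[19] = 19,  u[20] = 23,  u[21] = 21,  u[22] = 51,  u[23] = 7,  u[24] = 29,  u[25] = 47,  u[26] = 9,  u[27] = 57,  u[28] = 33,  u[29] = 45.
The sequence repeats with period 28.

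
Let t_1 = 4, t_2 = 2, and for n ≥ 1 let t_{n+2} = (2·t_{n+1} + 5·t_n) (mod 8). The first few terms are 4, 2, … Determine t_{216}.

2

Computing terms: t_1 = 4, t_2 = 2, t_3 = 0, t_4 = 2, t_5 = 4, t_6 = 2.
The sequence repeats with period 4.
(216 - 1) mod 4 = 3, so t_{216} = t_4 = 2.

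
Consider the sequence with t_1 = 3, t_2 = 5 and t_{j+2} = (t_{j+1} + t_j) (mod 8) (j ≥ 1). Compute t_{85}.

t_1 = 3,  t_2 = 5,  t_3 = 0,  t_4 = 5,  t_5 = 5,  t_6 = 2,  t_7 = 7,  t_8 = 1,  t_9 = 0,  t_{10} = 1,  t_{11} = 1,  t_{12} = 2,  t_{13} = 3,  t_{14} = 5.
The sequence repeats with period 12.
So t_{85} = t_{1 + ((85-1) mod 12)} = t_1 = 3.

3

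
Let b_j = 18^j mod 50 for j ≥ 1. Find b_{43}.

Listing terms: b_1 = 18, b_2 = 24, b_3 = 32, b_4 = 26, b_5 = 18.
Since b_5 = b_1 = 18, the sequence is periodic with period 4.
(43 - 1) mod 4 = 2, so b_{43} = b_3 = 32.

32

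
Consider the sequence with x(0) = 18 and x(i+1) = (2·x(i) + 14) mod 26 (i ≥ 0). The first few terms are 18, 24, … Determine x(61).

24

Listing terms: x(0) = 18, x(1) = 24, x(2) = 10, x(3) = 8, x(4) = 4, x(5) = 22, x(6) = 6, x(7) = 0, x(8) = 14, x(9) = 16, x(10) = 20, x(11) = 2, x(12) = 18.
Since x(12) = x(0) = 18, the sequence is periodic with period 12.
(61 - 0) mod 12 = 1, so x(61) = x(1) = 24.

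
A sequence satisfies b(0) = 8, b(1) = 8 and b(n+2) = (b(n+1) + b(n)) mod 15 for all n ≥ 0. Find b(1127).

Computing terms: b(0) = 8,  b(1) = 8,  b(2) = 1,  b(3) = 9,  b(4) = 10,  b(5) = 4,  b(6) = 14,  b(7) = 3,  b(8) = 2,  b(9) = 5,  b(10) = 7,  b(11) = 12,  b(12) = 4,  b(13) = 1,  b(14) = 5,  b(15) = 6,  b(16) = 11,  b(17) = 2,  b(18) = 13,  b(19) = 0,  b(20) = 13,  b(21) = 13,  b(22) = 11,  b(23) = 9,  b(24) = 5,  b(25) = 14,  b(26) = 4,  b(27) = 3,  b(28) = 7,  b(29) = 10,  b(30) = 2,  b(31) = 12,  b(32) = 14,  b(33) = 11,  b(34) = 10,  b(35) = 6,  b(36) = 1,  b(37) = 7,  b(38) = 8,  b(39) = 0,  b(40) = 8,  b(41) = 8.
Since (b(40), b(41)) = (b(0), b(1)) = (8, 8) (two consecutive terms determine the rest), the sequence is periodic with period 40.
(1127 - 0) mod 40 = 7, so b(1127) = b(7) = 3.

3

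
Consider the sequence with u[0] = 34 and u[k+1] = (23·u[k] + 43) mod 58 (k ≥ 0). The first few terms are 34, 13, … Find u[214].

4

u[0] = 34; u[1] = 13; u[2] = 52; u[3] = 21; u[4] = 4; u[5] = 19; u[6] = 16; u[7] = 5; u[8] = 42; u[9] = 23; u[10] = 50; u[11] = 33; u[12] = 48; u[13] = 45; u[14] = 34.
The sequence repeats with period 14.
(214 - 0) mod 14 = 4, so u[214] = u[4] = 4.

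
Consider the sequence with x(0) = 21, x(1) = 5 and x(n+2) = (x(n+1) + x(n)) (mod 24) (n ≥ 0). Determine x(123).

7

x(0) = 21; x(1) = 5; x(2) = 2; x(3) = 7; x(4) = 9; x(5) = 16; x(6) = 1; x(7) = 17; x(8) = 18; x(9) = 11; x(10) = 5; x(11) = 16; x(12) = 21; x(13) = 13; x(14) = 10; x(15) = 23; x(16) = 9; x(17) = 8; x(18) = 17; x(19) = 1; x(20) = 18; x(21) = 19; x(22) = 13; x(23) = 8; x(24) = 21; x(25) = 5.
Since (x(24), x(25)) = (x(0), x(1)) = (21, 5) (two consecutive terms determine the rest), the sequence is periodic with period 24.
(123 - 0) mod 24 = 3, so x(123) = x(3) = 7.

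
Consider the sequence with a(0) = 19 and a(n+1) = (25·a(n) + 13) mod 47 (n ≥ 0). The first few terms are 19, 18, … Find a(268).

Listing terms: a(0) = 19,  a(1) = 18,  a(2) = 40,  a(3) = 26,  a(4) = 5,  a(5) = 44,  a(6) = 32,  a(7) = 14,  a(8) = 34,  a(9) = 17,  a(10) = 15,  a(11) = 12,  a(12) = 31,  a(13) = 36,  a(14) = 20,  a(15) = 43,  a(16) = 7,  a(17) = 0,  a(18) = 13,  a(19) = 9,  a(20) = 3,  a(21) = 41,  a(22) = 4,  a(23) = 19.
The sequence repeats with period 23.
So a(268) = a(0 + ((268-0) mod 23)) = a(15) = 43.

43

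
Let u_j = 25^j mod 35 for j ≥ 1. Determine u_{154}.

u_1 = 25; u_2 = 30; u_3 = 15; u_4 = 25.
Since u_4 = u_1 = 25, the sequence is periodic with period 3.
(154 - 1) mod 3 = 0, so u_{154} = u_1 = 25.

25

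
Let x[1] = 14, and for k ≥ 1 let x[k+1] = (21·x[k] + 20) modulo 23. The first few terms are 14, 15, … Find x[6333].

x[1] = 14; x[2] = 15; x[3] = 13; x[4] = 17; x[5] = 9; x[6] = 2; x[7] = 16; x[8] = 11; x[9] = 21; x[10] = 1; x[11] = 18; x[12] = 7; x[13] = 6; x[14] = 8; x[15] = 4; x[16] = 12; x[17] = 19; x[18] = 5; x[19] = 10; x[20] = 0; x[21] = 20; x[22] = 3; x[23] = 14.
Since x[23] = x[1] = 14, the sequence is periodic with period 22.
So x[6333] = x[1 + ((6333-1) mod 22)] = x[19] = 10.

10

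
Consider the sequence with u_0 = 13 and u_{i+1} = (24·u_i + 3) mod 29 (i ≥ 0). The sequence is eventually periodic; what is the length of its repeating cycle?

We have u_0 = 13, u_1 = 25, u_2 = 23, u_3 = 4, u_4 = 12, u_5 = 1, u_6 = 27, u_7 = 13.
Since u_7 = u_0 = 13, the sequence is periodic with period 7.

7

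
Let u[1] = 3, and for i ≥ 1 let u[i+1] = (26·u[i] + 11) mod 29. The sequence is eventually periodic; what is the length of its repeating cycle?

Listing terms: u[1] = 3,  u[2] = 2,  u[3] = 5,  u[4] = 25,  u[5] = 23,  u[6] = 0,  u[7] = 11,  u[8] = 7,  u[9] = 19,  u[10] = 12,  u[11] = 4,  u[12] = 28,  u[13] = 14,  u[14] = 27,  u[15] = 17,  u[16] = 18,  u[17] = 15,  u[18] = 24,  u[19] = 26,  u[20] = 20,  u[21] = 9,  u[22] = 13,  u[23] = 1,  u[24] = 8,  u[25] = 16,  u[26] = 21,  u[27] = 6,  u[28] = 22,  u[29] = 3.
Since u[29] = u[1] = 3, the sequence is periodic with period 28.

28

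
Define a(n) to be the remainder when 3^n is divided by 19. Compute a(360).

Listing terms: a(0) = 1; a(1) = 3; a(2) = 9; a(3) = 8; a(4) = 5; a(5) = 15; a(6) = 7; a(7) = 2; a(8) = 6; a(9) = 18; a(10) = 16; a(11) = 10; a(12) = 11; a(13) = 14; a(14) = 4; a(15) = 12; a(16) = 17; a(17) = 13; a(18) = 1.
The sequence repeats with period 18.
So a(360) = a(0 + ((360-0) mod 18)) = a(0) = 1.

1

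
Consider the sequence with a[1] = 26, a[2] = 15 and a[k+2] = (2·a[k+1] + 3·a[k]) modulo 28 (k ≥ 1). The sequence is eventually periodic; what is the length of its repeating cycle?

12

We have a[1] = 26,  a[2] = 15,  a[3] = 24,  a[4] = 9,  a[5] = 6,  a[6] = 11,  a[7] = 12,  a[8] = 1,  a[9] = 10,  a[10] = 23,  a[11] = 20,  a[12] = 25,  a[13] = 26,  a[14] = 15.
Since (a[13], a[14]) = (a[1], a[2]) = (26, 15) (two consecutive terms determine the rest), the sequence is periodic with period 12.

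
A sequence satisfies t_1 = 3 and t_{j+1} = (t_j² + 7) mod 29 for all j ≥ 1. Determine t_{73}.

27

t_1 = 3, t_2 = 16, t_3 = 2, t_4 = 11, t_5 = 12, t_6 = 6, t_7 = 14, t_8 = 0, t_9 = 7, t_{10} = 27, t_{11} = 11.
Since t_{11} = t_4 = 11, the sequence is eventually periodic: after a pre-period of length 3 it cycles with period 7.
For j ≥ 4, t_j depends only on (j - 4) mod 7. (73 - 4) mod 7 = 6, so t_{73} = t_{10} = 27.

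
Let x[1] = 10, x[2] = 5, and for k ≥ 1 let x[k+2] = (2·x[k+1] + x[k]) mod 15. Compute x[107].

We have x[1] = 10; x[2] = 5; x[3] = 5; x[4] = 0; x[5] = 5; x[6] = 10; x[7] = 10; x[8] = 0; x[9] = 10; x[10] = 5.
The sequence repeats with period 8.
So x[107] = x[1 + ((107-1) mod 8)] = x[3] = 5.

5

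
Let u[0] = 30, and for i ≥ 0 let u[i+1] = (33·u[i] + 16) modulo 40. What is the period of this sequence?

We have u[0] = 30,  u[1] = 6,  u[2] = 14,  u[3] = 38,  u[4] = 30.
Since u[4] = u[0] = 30, the sequence is periodic with period 4.

4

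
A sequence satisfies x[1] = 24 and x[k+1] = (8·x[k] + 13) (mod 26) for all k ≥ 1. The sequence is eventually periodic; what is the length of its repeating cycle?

We have x[1] = 24; x[2] = 23; x[3] = 15; x[4] = 3; x[5] = 11; x[6] = 23.
Since x[6] = x[2] = 23, the sequence is eventually periodic: after a pre-period of length 1 it cycles with period 4.

4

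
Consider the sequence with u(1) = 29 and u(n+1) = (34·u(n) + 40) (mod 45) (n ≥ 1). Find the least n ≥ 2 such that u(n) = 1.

u(1) = 29, u(2) = 36, u(3) = 4, u(4) = 41, u(5) = 39, u(6) = 16, u(7) = 44, u(8) = 6, u(9) = 19, u(10) = 11, u(11) = 9, u(12) = 31, u(13) = 14, u(14) = 21, u(15) = 34, u(16) = 26, u(17) = 24, u(18) = 1, u(19) = 29.
The sequence repeats with period 18.
The value 1 first appears (with n ≥ 2) at u(18).

18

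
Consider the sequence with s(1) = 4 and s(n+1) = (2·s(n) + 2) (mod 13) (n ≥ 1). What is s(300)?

Computing terms: s(1) = 4; s(2) = 10; s(3) = 9; s(4) = 7; s(5) = 3; s(6) = 8; s(7) = 5; s(8) = 12; s(9) = 0; s(10) = 2; s(11) = 6; s(12) = 1; s(13) = 4.
The sequence repeats with period 12.
(300 - 1) mod 12 = 11, so s(300) = s(12) = 1.

1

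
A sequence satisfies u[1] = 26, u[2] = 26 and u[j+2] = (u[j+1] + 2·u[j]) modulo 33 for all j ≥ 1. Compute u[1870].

We have u[1] = 26; u[2] = 26; u[3] = 12; u[4] = 31; u[5] = 22; u[6] = 18; u[7] = 29; u[8] = 32; u[9] = 24; u[10] = 22; u[11] = 4; u[12] = 15; u[13] = 23; u[14] = 20; u[15] = 0; u[16] = 7; u[17] = 7; u[18] = 21; u[19] = 2; u[20] = 11; u[21] = 15; u[22] = 4; u[23] = 1; u[24] = 9; u[25] = 11; u[26] = 29; u[27] = 18; u[28] = 10; u[29] = 13; u[30] = 0; u[31] = 26; u[32] = 26.
Since (u[31], u[32]) = (u[1], u[2]) = (26, 26) (two consecutive terms determine the rest), the sequence is periodic with period 30.
So u[1870] = u[1 + ((1870-1) mod 30)] = u[10] = 22.

22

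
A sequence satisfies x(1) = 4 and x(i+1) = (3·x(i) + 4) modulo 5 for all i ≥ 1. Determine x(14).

Listing terms: x(1) = 4, x(2) = 1, x(3) = 2, x(4) = 0, x(5) = 4.
Since x(5) = x(1) = 4, the sequence is periodic with period 4.
So x(14) = x(1 + ((14-1) mod 4)) = x(2) = 1.

1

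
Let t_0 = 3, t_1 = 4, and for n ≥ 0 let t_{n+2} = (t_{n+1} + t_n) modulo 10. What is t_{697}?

We have t_0 = 3; t_1 = 4; t_2 = 7; t_3 = 1; t_4 = 8; t_5 = 9; t_6 = 7; t_7 = 6; t_8 = 3; t_9 = 9; t_{10} = 2; t_{11} = 1; t_{12} = 3; t_{13} = 4.
Since (t_{12}, t_{13}) = (t_0, t_1) = (3, 4) (two consecutive terms determine the rest), the sequence is periodic with period 12.
So t_{697} = t_{0 + ((697-0) mod 12)} = t_1 = 4.

4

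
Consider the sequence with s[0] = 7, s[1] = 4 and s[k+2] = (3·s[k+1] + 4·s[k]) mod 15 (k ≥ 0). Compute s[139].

s[0] = 7,  s[1] = 4,  s[2] = 10,  s[3] = 1,  s[4] = 13,  s[5] = 13,  s[6] = 1,  s[7] = 10,  s[8] = 4,  s[9] = 7,  s[10] = 7,  s[11] = 4.
The sequence repeats with period 10.
(139 - 0) mod 10 = 9, so s[139] = s[9] = 7.

7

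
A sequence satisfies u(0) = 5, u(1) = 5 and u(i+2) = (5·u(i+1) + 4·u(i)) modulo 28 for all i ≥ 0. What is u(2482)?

5

Computing terms: u(0) = 5,  u(1) = 5,  u(2) = 17,  u(3) = 21,  u(4) = 5,  u(5) = 25,  u(6) = 5,  u(7) = 13,  u(8) = 1,  u(9) = 1,  u(10) = 9,  u(11) = 21,  u(12) = 1,  u(13) = 5,  u(14) = 1,  u(15) = 25,  u(16) = 17,  u(17) = 17,  u(18) = 13,  u(19) = 21,  u(20) = 17,  u(21) = 1,  u(22) = 17,  u(23) = 5,  u(24) = 9,  u(25) = 9,  u(26) = 25,  u(27) = 21,  u(28) = 9,  u(29) = 17,  u(30) = 9,  u(31) = 1,  u(32) = 13,  u(33) = 13,  u(34) = 5,  u(35) = 21,  u(36) = 13,  u(37) = 9,  u(38) = 13,  u(39) = 17,  u(40) = 25,  u(41) = 25,  u(42) = 1,  u(43) = 21,  u(44) = 25,  u(45) = 13,  u(46) = 25,  u(47) = 9,  u(48) = 5,  u(49) = 5.
The sequence repeats with period 48.
(2482 - 0) mod 48 = 34, so u(2482) = u(34) = 5.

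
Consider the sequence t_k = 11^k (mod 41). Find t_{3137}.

28

Listing terms: t_0 = 1,  t_1 = 11,  t_2 = 39,  t_3 = 19,  t_4 = 4,  t_5 = 3,  t_6 = 33,  t_7 = 35,  t_8 = 16,  t_9 = 12,  t_{10} = 9,  t_{11} = 17,  t_{12} = 23,  t_{13} = 7,  t_{14} = 36,  t_{15} = 27,  t_{16} = 10,  t_{17} = 28,  t_{18} = 21,  t_{19} = 26,  t_{20} = 40,  t_{21} = 30,  t_{22} = 2,  t_{23} = 22,  t_{24} = 37,  t_{25} = 38,  t_{26} = 8,  t_{27} = 6,  t_{28} = 25,  t_{29} = 29,  t_{30} = 32,  t_{31} = 24,  t_{32} = 18,  t_{33} = 34,  t_{34} = 5,  t_{35} = 14,  t_{36} = 31,  t_{37} = 13,  t_{38} = 20,  t_{39} = 15,  t_{40} = 1.
Since t_{40} = t_0 = 1, the sequence is periodic with period 40.
(3137 - 0) mod 40 = 17, so t_{3137} = t_{17} = 28.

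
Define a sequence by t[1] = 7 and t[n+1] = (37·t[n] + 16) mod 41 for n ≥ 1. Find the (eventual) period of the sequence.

5

t[1] = 7,  t[2] = 29,  t[3] = 23,  t[4] = 6,  t[5] = 33,  t[6] = 7.
Since t[6] = t[1] = 7, the sequence is periodic with period 5.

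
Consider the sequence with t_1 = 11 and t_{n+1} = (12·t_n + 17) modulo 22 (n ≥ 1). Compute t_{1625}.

9

We have t_1 = 11; t_2 = 17; t_3 = 1; t_4 = 7; t_5 = 13; t_6 = 19; t_7 = 3; t_8 = 9; t_9 = 15; t_{10} = 21; t_{11} = 5; t_{12} = 11.
Since t_{12} = t_1 = 11, the sequence is periodic with period 11.
So t_{1625} = t_{1 + ((1625-1) mod 11)} = t_8 = 9.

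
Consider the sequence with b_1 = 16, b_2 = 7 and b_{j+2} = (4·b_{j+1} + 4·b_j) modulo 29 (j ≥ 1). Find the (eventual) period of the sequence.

35

Listing terms: b_1 = 16; b_2 = 7; b_3 = 5; b_4 = 19; b_5 = 9; b_6 = 25; b_7 = 20; b_8 = 6; b_9 = 17; b_{10} = 5; b_{11} = 1; b_{12} = 24; b_{13} = 13; b_{14} = 3; b_{15} = 6; b_{16} = 7; b_{17} = 23; b_{18} = 4; b_{19} = 21; b_{20} = 13; b_{21} = 20; b_{22} = 16; b_{23} = 28; b_{24} = 2; b_{25} = 4; b_{26} = 24; b_{27} = 25; b_{28} = 22; b_{29} = 14; b_{30} = 28; b_{31} = 23; b_{32} = 1; b_{33} = 9; b_{34} = 11; b_{35} = 22; b_{36} = 16; b_{37} = 7.
The sequence repeats with period 35.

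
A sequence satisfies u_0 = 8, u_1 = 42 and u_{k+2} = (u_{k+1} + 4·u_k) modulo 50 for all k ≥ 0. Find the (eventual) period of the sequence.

We have u_0 = 8; u_1 = 42; u_2 = 24; u_3 = 42; u_4 = 38; u_5 = 6; u_6 = 8; u_7 = 32; u_8 = 14; u_9 = 42; u_{10} = 48; u_{11} = 16; u_{12} = 8; u_{13} = 22; u_{14} = 4; u_{15} = 42; u_{16} = 8; u_{17} = 26; u_{18} = 8; u_{19} = 12; u_{20} = 44; u_{21} = 42; u_{22} = 18; u_{23} = 36; u_{24} = 8; u_{25} = 2; u_{26} = 34; u_{27} = 42; u_{28} = 28; u_{29} = 46; u_{30} = 8; u_{31} = 42.
The sequence repeats with period 30.

30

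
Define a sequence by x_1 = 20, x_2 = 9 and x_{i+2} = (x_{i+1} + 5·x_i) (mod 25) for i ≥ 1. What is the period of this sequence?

5

x_1 = 20,  x_2 = 9,  x_3 = 9,  x_4 = 4,  x_5 = 24,  x_6 = 19,  x_7 = 14,  x_8 = 9,  x_9 = 4.
Since (x_8, x_9) = (x_3, x_4) = (9, 4) (two consecutive terms determine the rest), the sequence is eventually periodic: after a pre-period of length 2 it cycles with period 5.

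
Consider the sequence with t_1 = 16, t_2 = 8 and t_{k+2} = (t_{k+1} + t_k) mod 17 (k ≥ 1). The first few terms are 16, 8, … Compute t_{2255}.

12

t_1 = 16, t_2 = 8, t_3 = 7, t_4 = 15, t_5 = 5, t_6 = 3, t_7 = 8, t_8 = 11, t_9 = 2, t_{10} = 13, t_{11} = 15, t_{12} = 11, t_{13} = 9, t_{14} = 3, t_{15} = 12, t_{16} = 15, t_{17} = 10, t_{18} = 8, t_{19} = 1, t_{20} = 9, t_{21} = 10, t_{22} = 2, t_{23} = 12, t_{24} = 14, t_{25} = 9, t_{26} = 6, t_{27} = 15, t_{28} = 4, t_{29} = 2, t_{30} = 6, t_{31} = 8, t_{32} = 14, t_{33} = 5, t_{34} = 2, t_{35} = 7, t_{36} = 9, t_{37} = 16, t_{38} = 8.
Since (t_{37}, t_{38}) = (t_1, t_2) = (16, 8) (two consecutive terms determine the rest), the sequence is periodic with period 36.
So t_{2255} = t_{1 + ((2255-1) mod 36)} = t_{23} = 12.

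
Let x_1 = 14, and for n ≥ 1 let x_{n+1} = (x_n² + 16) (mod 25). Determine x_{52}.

Computing terms: x_1 = 14, x_2 = 12, x_3 = 10, x_4 = 16, x_5 = 22, x_6 = 0, x_7 = 16.
Since x_7 = x_4 = 16, the sequence is eventually periodic: after a pre-period of length 3 it cycles with period 3.
For n ≥ 4, x_n depends only on (n - 4) mod 3. (52 - 4) mod 3 = 0, so x_{52} = x_4 = 16.

16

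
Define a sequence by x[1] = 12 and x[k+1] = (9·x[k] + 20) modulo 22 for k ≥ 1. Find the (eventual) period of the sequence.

Listing terms: x[1] = 12; x[2] = 18; x[3] = 6; x[4] = 8; x[5] = 4; x[6] = 12.
Since x[6] = x[1] = 12, the sequence is periodic with period 5.

5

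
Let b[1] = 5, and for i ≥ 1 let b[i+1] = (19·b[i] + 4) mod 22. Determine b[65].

17

Computing terms: b[1] = 5, b[2] = 11, b[3] = 15, b[4] = 3, b[5] = 17, b[6] = 19, b[7] = 13, b[8] = 9, b[9] = 21, b[10] = 7, b[11] = 5.
Since b[11] = b[1] = 5, the sequence is periodic with period 10.
So b[65] = b[1 + ((65-1) mod 10)] = b[5] = 17.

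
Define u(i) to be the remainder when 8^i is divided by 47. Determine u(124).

16

u(0) = 1,  u(1) = 8,  u(2) = 17,  u(3) = 42,  u(4) = 7,  u(5) = 9,  u(6) = 25,  u(7) = 12,  u(8) = 2,  u(9) = 16,  u(10) = 34,  u(11) = 37,  u(12) = 14,  u(13) = 18,  u(14) = 3,  u(15) = 24,  u(16) = 4,  u(17) = 32,  u(18) = 21,  u(19) = 27,  u(20) = 28,  u(21) = 36,  u(22) = 6,  u(23) = 1.
The sequence repeats with period 23.
(124 - 0) mod 23 = 9, so u(124) = u(9) = 16.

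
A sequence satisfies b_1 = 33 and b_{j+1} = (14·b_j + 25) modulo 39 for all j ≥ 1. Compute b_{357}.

b_1 = 33; b_2 = 19; b_3 = 18; b_4 = 4; b_5 = 3; b_6 = 28; b_7 = 27; b_8 = 13; b_9 = 12; b_{10} = 37; b_{11} = 36; b_{12} = 22; b_{13} = 21; b_{14} = 7; b_{15} = 6; b_{16} = 31; b_{17} = 30; b_{18} = 16; b_{19} = 15; b_{20} = 1; b_{21} = 0; b_{22} = 25; b_{23} = 24; b_{24} = 10; b_{25} = 9; b_{26} = 34; b_{27} = 33.
The sequence repeats with period 26.
(357 - 1) mod 26 = 18, so b_{357} = b_{19} = 15.

15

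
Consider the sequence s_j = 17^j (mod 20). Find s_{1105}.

s_0 = 1, s_1 = 17, s_2 = 9, s_3 = 13, s_4 = 1.
The sequence repeats with period 4.
(1105 - 0) mod 4 = 1, so s_{1105} = s_1 = 17.

17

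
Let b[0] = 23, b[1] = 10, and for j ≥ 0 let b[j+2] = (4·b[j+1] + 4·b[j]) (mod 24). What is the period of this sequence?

b[0] = 23, b[1] = 10, b[2] = 12, b[3] = 16, b[4] = 16, b[5] = 8, b[6] = 0, b[7] = 8, b[8] = 8, b[9] = 16, b[10] = 0, b[11] = 16, b[12] = 16.
Since (b[11], b[12]) = (b[3], b[4]) = (16, 16) (two consecutive terms determine the rest), the sequence is eventually periodic: after a pre-period of length 3 it cycles with period 8.

8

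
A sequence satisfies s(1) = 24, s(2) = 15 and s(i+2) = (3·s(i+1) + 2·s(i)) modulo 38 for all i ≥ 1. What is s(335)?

We have s(1) = 24, s(2) = 15, s(3) = 17, s(4) = 5, s(5) = 11, s(6) = 5, s(7) = 37, s(8) = 7, s(9) = 19, s(10) = 33, s(11) = 23, s(12) = 21, s(13) = 33, s(14) = 27, s(15) = 33, s(16) = 1, s(17) = 31, s(18) = 19, s(19) = 5, s(20) = 15, s(21) = 17.
Since (s(20), s(21)) = (s(2), s(3)) = (15, 17) (two consecutive terms determine the rest), the sequence is eventually periodic: after a pre-period of length 1 it cycles with period 18.
For i ≥ 2, s(i) depends only on (i - 2) mod 18. (335 - 2) mod 18 = 9, so s(335) = s(11) = 23.

23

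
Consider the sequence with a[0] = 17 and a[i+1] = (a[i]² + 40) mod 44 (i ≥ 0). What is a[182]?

a[0] = 17, a[1] = 21, a[2] = 41, a[3] = 5, a[4] = 21.
Since a[4] = a[1] = 21, the sequence is eventually periodic: after a pre-period of length 1 it cycles with period 3.
For i ≥ 1, a[i] depends only on (i - 1) mod 3. (182 - 1) mod 3 = 1, so a[182] = a[2] = 41.

41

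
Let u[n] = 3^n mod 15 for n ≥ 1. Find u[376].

u[1] = 3; u[2] = 9; u[3] = 12; u[4] = 6; u[5] = 3.
The sequence repeats with period 4.
So u[376] = u[1 + ((376-1) mod 4)] = u[4] = 6.

6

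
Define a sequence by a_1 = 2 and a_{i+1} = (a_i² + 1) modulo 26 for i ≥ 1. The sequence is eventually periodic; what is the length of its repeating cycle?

4

We have a_1 = 2,  a_2 = 5,  a_3 = 0,  a_4 = 1,  a_5 = 2.
The sequence repeats with period 4.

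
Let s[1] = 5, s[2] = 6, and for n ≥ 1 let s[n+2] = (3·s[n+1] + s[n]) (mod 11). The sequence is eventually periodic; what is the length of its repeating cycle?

Listing terms: s[1] = 5; s[2] = 6; s[3] = 1; s[4] = 9; s[5] = 6; s[6] = 5; s[7] = 10; s[8] = 2; s[9] = 5; s[10] = 6.
Since (s[9], s[10]) = (s[1], s[2]) = (5, 6) (two consecutive terms determine the rest), the sequence is periodic with period 8.

8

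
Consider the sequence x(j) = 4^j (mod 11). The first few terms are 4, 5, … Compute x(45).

1

Listing terms: x(1) = 4; x(2) = 5; x(3) = 9; x(4) = 3; x(5) = 1; x(6) = 4.
Since x(6) = x(1) = 4, the sequence is periodic with period 5.
So x(45) = x(1 + ((45-1) mod 5)) = x(5) = 1.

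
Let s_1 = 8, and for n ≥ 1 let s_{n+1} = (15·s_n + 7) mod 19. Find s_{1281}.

12

Listing terms: s_1 = 8, s_2 = 13, s_3 = 12, s_4 = 16, s_5 = 0, s_6 = 7, s_7 = 17, s_8 = 15, s_9 = 4, s_{10} = 10, s_{11} = 5, s_{12} = 6, s_{13} = 2, s_{14} = 18, s_{15} = 11, s_{16} = 1, s_{17} = 3, s_{18} = 14, s_{19} = 8.
The sequence repeats with period 18.
So s_{1281} = s_{1 + ((1281-1) mod 18)} = s_3 = 12.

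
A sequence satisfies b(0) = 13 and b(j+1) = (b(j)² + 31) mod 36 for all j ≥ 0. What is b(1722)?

b(0) = 13,  b(1) = 20,  b(2) = 35,  b(3) = 32,  b(4) = 11,  b(5) = 8,  b(6) = 23,  b(7) = 20.
Since b(7) = b(1) = 20, the sequence is eventually periodic: after a pre-period of length 1 it cycles with period 6.
For j ≥ 1, b(j) depends only on (j - 1) mod 6. (1722 - 1) mod 6 = 5, so b(1722) = b(6) = 23.

23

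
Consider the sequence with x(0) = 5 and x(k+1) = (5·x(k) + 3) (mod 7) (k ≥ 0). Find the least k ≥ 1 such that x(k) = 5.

x(0) = 5,  x(1) = 0,  x(2) = 3,  x(3) = 4,  x(4) = 2,  x(5) = 6,  x(6) = 5.
The sequence repeats with period 6.
The value 5 next appears (with k ≥ 1) at x(6).

6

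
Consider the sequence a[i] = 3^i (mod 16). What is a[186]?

9

a[1] = 3; a[2] = 9; a[3] = 11; a[4] = 1; a[5] = 3.
The sequence repeats with period 4.
So a[186] = a[1 + ((186-1) mod 4)] = a[2] = 9.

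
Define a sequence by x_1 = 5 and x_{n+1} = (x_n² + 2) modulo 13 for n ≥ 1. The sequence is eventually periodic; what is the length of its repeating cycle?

x_1 = 5,  x_2 = 1,  x_3 = 3,  x_4 = 11,  x_5 = 6,  x_6 = 12,  x_7 = 3.
Since x_7 = x_3 = 3, the sequence is eventually periodic: after a pre-period of length 2 it cycles with period 4.

4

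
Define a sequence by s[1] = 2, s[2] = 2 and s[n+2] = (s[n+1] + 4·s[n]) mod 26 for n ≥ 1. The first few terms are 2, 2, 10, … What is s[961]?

2

s[1] = 2; s[2] = 2; s[3] = 10; s[4] = 18; s[5] = 6; s[6] = 0; s[7] = 24; s[8] = 24; s[9] = 16; s[10] = 8; s[11] = 20; s[12] = 0; s[13] = 2; s[14] = 2.
Since (s[13], s[14]) = (s[1], s[2]) = (2, 2) (two consecutive terms determine the rest), the sequence is periodic with period 12.
(961 - 1) mod 12 = 0, so s[961] = s[1] = 2.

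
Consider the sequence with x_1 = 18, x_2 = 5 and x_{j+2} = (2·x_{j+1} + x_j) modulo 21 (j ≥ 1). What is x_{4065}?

Computing terms: x_1 = 18, x_2 = 5, x_3 = 7, x_4 = 19, x_5 = 3, x_6 = 4, x_7 = 11, x_8 = 5, x_9 = 0, x_{10} = 5, x_{11} = 10, x_{12} = 4, x_{13} = 18, x_{14} = 19, x_{15} = 14, x_{16} = 5, x_{17} = 3, x_{18} = 11, x_{19} = 4, x_{20} = 19, x_{21} = 0, x_{22} = 19, x_{23} = 17, x_{24} = 11, x_{25} = 18, x_{26} = 5.
The sequence repeats with period 24.
(4065 - 1) mod 24 = 8, so x_{4065} = x_9 = 0.

0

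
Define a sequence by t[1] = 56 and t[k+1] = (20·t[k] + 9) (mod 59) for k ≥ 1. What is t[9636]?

Computing terms: t[1] = 56,  t[2] = 8,  t[3] = 51,  t[4] = 26,  t[5] = 57,  t[6] = 28,  t[7] = 38,  t[8] = 2,  t[9] = 49,  t[10] = 45,  t[11] = 24,  t[12] = 17,  t[13] = 54,  t[14] = 27,  t[15] = 18,  t[16] = 15,  t[17] = 14,  t[18] = 53,  t[19] = 7,  t[20] = 31,  t[21] = 39,  t[22] = 22,  t[23] = 36,  t[24] = 21,  t[25] = 16,  t[26] = 34,  t[27] = 40,  t[28] = 42,  t[29] = 23,  t[30] = 56.
The sequence repeats with period 29.
(9636 - 1) mod 29 = 7, so t[9636] = t[8] = 2.

2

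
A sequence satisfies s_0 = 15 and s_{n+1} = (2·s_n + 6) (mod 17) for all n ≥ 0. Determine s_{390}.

s_0 = 15, s_1 = 2, s_2 = 10, s_3 = 9, s_4 = 7, s_5 = 3, s_6 = 12, s_7 = 13, s_8 = 15.
Since s_8 = s_0 = 15, the sequence is periodic with period 8.
So s_{390} = s_{0 + ((390-0) mod 8)} = s_6 = 12.

12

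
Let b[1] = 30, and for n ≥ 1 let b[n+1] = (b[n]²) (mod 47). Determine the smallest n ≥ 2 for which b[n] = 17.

12

b[1] = 30; b[2] = 7; b[3] = 2; b[4] = 4; b[5] = 16; b[6] = 21; b[7] = 18; b[8] = 42; b[9] = 25; b[10] = 14; b[11] = 8; b[12] = 17; b[13] = 7.
Since b[13] = b[2] = 7, the sequence is eventually periodic: after a pre-period of length 1 it cycles with period 11.
The value 17 first appears (with n ≥ 2) at b[12].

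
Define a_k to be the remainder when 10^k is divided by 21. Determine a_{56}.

16

Computing terms: a_0 = 1,  a_1 = 10,  a_2 = 16,  a_3 = 13,  a_4 = 4,  a_5 = 19,  a_6 = 1.
Since a_6 = a_0 = 1, the sequence is periodic with period 6.
So a_{56} = a_{0 + ((56-0) mod 6)} = a_2 = 16.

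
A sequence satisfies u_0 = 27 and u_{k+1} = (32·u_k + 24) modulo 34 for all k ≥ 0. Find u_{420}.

6

We have u_0 = 27,  u_1 = 4,  u_2 = 16,  u_3 = 26,  u_4 = 6,  u_5 = 12,  u_6 = 0,  u_7 = 24,  u_8 = 10,  u_9 = 4.
Since u_9 = u_1 = 4, the sequence is eventually periodic: after a pre-period of length 1 it cycles with period 8.
For k ≥ 1, u_k depends only on (k - 1) mod 8. (420 - 1) mod 8 = 3, so u_{420} = u_4 = 6.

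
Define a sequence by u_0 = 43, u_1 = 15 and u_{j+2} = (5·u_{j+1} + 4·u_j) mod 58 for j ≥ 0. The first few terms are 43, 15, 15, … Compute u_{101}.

41

We have u_0 = 43; u_1 = 15; u_2 = 15; u_3 = 19; u_4 = 39; u_5 = 39; u_6 = 3; u_7 = 55; u_8 = 55; u_9 = 31; u_{10} = 27; u_{11} = 27; u_{12} = 11; u_{13} = 47; u_{14} = 47; u_{15} = 17; u_{16} = 41; u_{17} = 41; u_{18} = 21; u_{19} = 37; u_{20} = 37; u_{21} = 43; u_{22} = 15.
Since (u_{21}, u_{22}) = (u_0, u_1) = (43, 15) (two consecutive terms determine the rest), the sequence is periodic with period 21.
So u_{101} = u_{0 + ((101-0) mod 21)} = u_{17} = 41.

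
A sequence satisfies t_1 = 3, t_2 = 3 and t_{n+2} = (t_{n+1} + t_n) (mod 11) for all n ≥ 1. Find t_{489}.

3

We have t_1 = 3,  t_2 = 3,  t_3 = 6,  t_4 = 9,  t_5 = 4,  t_6 = 2,  t_7 = 6,  t_8 = 8,  t_9 = 3,  t_{10} = 0,  t_{11} = 3,  t_{12} = 3.
The sequence repeats with period 10.
So t_{489} = t_{1 + ((489-1) mod 10)} = t_9 = 3.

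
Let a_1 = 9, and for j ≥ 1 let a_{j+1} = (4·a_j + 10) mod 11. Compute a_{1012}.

2

Computing terms: a_1 = 9; a_2 = 2; a_3 = 7; a_4 = 5; a_5 = 8; a_6 = 9.
The sequence repeats with period 5.
So a_{1012} = a_{1 + ((1012-1) mod 5)} = a_2 = 2.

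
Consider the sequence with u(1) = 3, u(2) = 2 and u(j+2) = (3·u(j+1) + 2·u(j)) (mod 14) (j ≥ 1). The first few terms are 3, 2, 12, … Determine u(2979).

12

Computing terms: u(1) = 3,  u(2) = 2,  u(3) = 12,  u(4) = 12,  u(5) = 4,  u(6) = 8,  u(7) = 4,  u(8) = 0,  u(9) = 8,  u(10) = 10,  u(11) = 4,  u(12) = 4,  u(13) = 6,  u(14) = 12,  u(15) = 6,  u(16) = 0,  u(17) = 12,  u(18) = 8,  u(19) = 6,  u(20) = 6,  u(21) = 2,  u(22) = 4,  u(23) = 2,  u(24) = 0,  u(25) = 4,  u(26) = 12,  u(27) = 2,  u(28) = 2,  u(29) = 10,  u(30) = 6,  u(31) = 10,  u(32) = 0,  u(33) = 6,  u(34) = 4,  u(35) = 10,  u(36) = 10,  u(37) = 8,  u(38) = 2,  u(39) = 8,  u(40) = 0,  u(41) = 2,  u(42) = 6,  u(43) = 8,  u(44) = 8,  u(45) = 12,  u(46) = 10,  u(47) = 12,  u(48) = 0,  u(49) = 10,  u(50) = 2,  u(51) = 12.
Since (u(50), u(51)) = (u(2), u(3)) = (2, 12) (two consecutive terms determine the rest), the sequence is eventually periodic: after a pre-period of length 1 it cycles with period 48.
For j ≥ 2, u(j) depends only on (j - 2) mod 48. (2979 - 2) mod 48 = 1, so u(2979) = u(3) = 12.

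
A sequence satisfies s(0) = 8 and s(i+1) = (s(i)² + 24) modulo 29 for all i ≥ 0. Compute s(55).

18

Computing terms: s(0) = 8, s(1) = 1, s(2) = 25, s(3) = 11, s(4) = 0, s(5) = 24, s(6) = 20, s(7) = 18, s(8) = 0.
Since s(8) = s(4) = 0, the sequence is eventually periodic: after a pre-period of length 4 it cycles with period 4.
For i ≥ 4, s(i) depends only on (i - 4) mod 4. (55 - 4) mod 4 = 3, so s(55) = s(7) = 18.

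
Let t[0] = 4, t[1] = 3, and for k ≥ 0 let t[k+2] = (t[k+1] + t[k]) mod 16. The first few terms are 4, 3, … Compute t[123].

10

t[0] = 4,  t[1] = 3,  t[2] = 7,  t[3] = 10,  t[4] = 1,  t[5] = 11,  t[6] = 12,  t[7] = 7,  t[8] = 3,  t[9] = 10,  t[10] = 13,  t[11] = 7,  t[12] = 4,  t[13] = 11,  t[14] = 15,  t[15] = 10,  t[16] = 9,  t[17] = 3,  t[18] = 12,  t[19] = 15,  t[20] = 11,  t[21] = 10,  t[22] = 5,  t[23] = 15,  t[24] = 4,  t[25] = 3.
Since (t[24], t[25]) = (t[0], t[1]) = (4, 3) (two consecutive terms determine the rest), the sequence is periodic with period 24.
(123 - 0) mod 24 = 3, so t[123] = t[3] = 10.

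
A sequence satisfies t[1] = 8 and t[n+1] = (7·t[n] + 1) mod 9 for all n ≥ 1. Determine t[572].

t[1] = 8; t[2] = 3; t[3] = 4; t[4] = 2; t[5] = 6; t[6] = 7; t[7] = 5; t[8] = 0; t[9] = 1; t[10] = 8.
The sequence repeats with period 9.
So t[572] = t[1 + ((572-1) mod 9)] = t[5] = 6.

6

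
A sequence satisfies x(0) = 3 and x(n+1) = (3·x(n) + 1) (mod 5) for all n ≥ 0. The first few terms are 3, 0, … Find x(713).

0

x(0) = 3; x(1) = 0; x(2) = 1; x(3) = 4; x(4) = 3.
The sequence repeats with period 4.
So x(713) = x(0 + ((713-0) mod 4)) = x(1) = 0.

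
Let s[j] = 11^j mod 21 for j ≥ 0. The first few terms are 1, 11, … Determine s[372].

1

Listing terms: s[0] = 1, s[1] = 11, s[2] = 16, s[3] = 8, s[4] = 4, s[5] = 2, s[6] = 1.
Since s[6] = s[0] = 1, the sequence is periodic with period 6.
So s[372] = s[0 + ((372-0) mod 6)] = s[0] = 1.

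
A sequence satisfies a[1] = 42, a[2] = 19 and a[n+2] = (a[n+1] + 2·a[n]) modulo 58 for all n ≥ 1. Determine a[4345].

57

Listing terms: a[1] = 42,  a[2] = 19,  a[3] = 45,  a[4] = 25,  a[5] = 57,  a[6] = 49,  a[7] = 47,  a[8] = 29,  a[9] = 7,  a[10] = 7,  a[11] = 21,  a[12] = 35,  a[13] = 19,  a[14] = 31,  a[15] = 11,  a[16] = 15,  a[17] = 37,  a[18] = 9,  a[19] = 25,  a[20] = 43,  a[21] = 35,  a[22] = 5,  a[23] = 17,  a[24] = 27,  a[25] = 3,  a[26] = 57,  a[27] = 5,  a[28] = 3,  a[29] = 13,  a[30] = 19,  a[31] = 45.
Since (a[30], a[31]) = (a[2], a[3]) = (19, 45) (two consecutive terms determine the rest), the sequence is eventually periodic: after a pre-period of length 1 it cycles with period 28.
For n ≥ 2, a[n] depends only on (n - 2) mod 28. (4345 - 2) mod 28 = 3, so a[4345] = a[5] = 57.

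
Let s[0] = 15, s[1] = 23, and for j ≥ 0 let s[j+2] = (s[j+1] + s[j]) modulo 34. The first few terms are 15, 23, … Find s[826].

Computing terms: s[0] = 15, s[1] = 23, s[2] = 4, s[3] = 27, s[4] = 31, s[5] = 24, s[6] = 21, s[7] = 11, s[8] = 32, s[9] = 9, s[10] = 7, s[11] = 16, s[12] = 23, s[13] = 5, s[14] = 28, s[15] = 33, s[16] = 27, s[17] = 26, s[18] = 19, s[19] = 11, s[20] = 30, s[21] = 7, s[22] = 3, s[23] = 10, s[24] = 13, s[25] = 23, s[26] = 2, s[27] = 25, s[28] = 27, s[29] = 18, s[30] = 11, s[31] = 29, s[32] = 6, s[33] = 1, s[34] = 7, s[35] = 8, s[36] = 15, s[37] = 23.
The sequence repeats with period 36.
So s[826] = s[0 + ((826-0) mod 36)] = s[34] = 7.

7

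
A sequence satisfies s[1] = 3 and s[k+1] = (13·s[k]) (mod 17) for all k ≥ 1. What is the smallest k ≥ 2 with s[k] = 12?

We have s[1] = 3, s[2] = 5, s[3] = 14, s[4] = 12, s[5] = 3.
Since s[5] = s[1] = 3, the sequence is periodic with period 4.
The value 12 first appears (with k ≥ 2) at s[4].

4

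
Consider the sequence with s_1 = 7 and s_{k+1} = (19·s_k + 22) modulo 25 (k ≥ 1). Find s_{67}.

s_1 = 7, s_2 = 5, s_3 = 17, s_4 = 20, s_5 = 2, s_6 = 10, s_7 = 12, s_8 = 0, s_9 = 22, s_{10} = 15, s_{11} = 7.
The sequence repeats with period 10.
(67 - 1) mod 10 = 6, so s_{67} = s_7 = 12.

12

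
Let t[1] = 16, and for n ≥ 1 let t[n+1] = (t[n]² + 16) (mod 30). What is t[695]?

t[1] = 16, t[2] = 2, t[3] = 20, t[4] = 26, t[5] = 2.
Since t[5] = t[2] = 2, the sequence is eventually periodic: after a pre-period of length 1 it cycles with period 3.
For n ≥ 2, t[n] depends only on (n - 2) mod 3. (695 - 2) mod 3 = 0, so t[695] = t[2] = 2.

2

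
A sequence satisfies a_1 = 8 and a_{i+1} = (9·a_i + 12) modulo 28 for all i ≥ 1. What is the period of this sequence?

3

Computing terms: a_1 = 8, a_2 = 0, a_3 = 12, a_4 = 8.
The sequence repeats with period 3.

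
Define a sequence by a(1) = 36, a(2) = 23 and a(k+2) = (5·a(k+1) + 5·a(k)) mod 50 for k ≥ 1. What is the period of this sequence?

Listing terms: a(1) = 36, a(2) = 23, a(3) = 45, a(4) = 40, a(5) = 25, a(6) = 25, a(7) = 0, a(8) = 25, a(9) = 25.
Since (a(8), a(9)) = (a(5), a(6)) = (25, 25) (two consecutive terms determine the rest), the sequence is eventually periodic: after a pre-period of length 4 it cycles with period 3.

3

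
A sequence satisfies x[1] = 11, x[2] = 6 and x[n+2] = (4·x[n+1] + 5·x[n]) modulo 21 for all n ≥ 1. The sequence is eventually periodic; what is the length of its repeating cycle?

Listing terms: x[1] = 11,  x[2] = 6,  x[3] = 16,  x[4] = 10,  x[5] = 15,  x[6] = 5,  x[7] = 11,  x[8] = 6.
Since (x[7], x[8]) = (x[1], x[2]) = (11, 6) (two consecutive terms determine the rest), the sequence is periodic with period 6.

6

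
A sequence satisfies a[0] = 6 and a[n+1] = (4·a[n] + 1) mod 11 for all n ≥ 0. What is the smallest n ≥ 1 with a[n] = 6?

5

Computing terms: a[0] = 6, a[1] = 3, a[2] = 2, a[3] = 9, a[4] = 4, a[5] = 6.
The sequence repeats with period 5.
The value 6 next appears (with n ≥ 1) at a[5].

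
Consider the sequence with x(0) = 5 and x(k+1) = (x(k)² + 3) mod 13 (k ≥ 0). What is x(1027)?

6

Computing terms: x(0) = 5; x(1) = 2; x(2) = 7; x(3) = 0; x(4) = 3; x(5) = 12; x(6) = 4; x(7) = 6; x(8) = 0.
Since x(8) = x(3) = 0, the sequence is eventually periodic: after a pre-period of length 3 it cycles with period 5.
For k ≥ 3, x(k) depends only on (k - 3) mod 5. (1027 - 3) mod 5 = 4, so x(1027) = x(7) = 6.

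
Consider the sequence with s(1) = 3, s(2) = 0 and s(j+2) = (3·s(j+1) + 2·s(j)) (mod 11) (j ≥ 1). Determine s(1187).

Listing terms: s(1) = 3,  s(2) = 0,  s(3) = 6,  s(4) = 7,  s(5) = 0,  s(6) = 3,  s(7) = 9,  s(8) = 0,  s(9) = 7,  s(10) = 10,  s(11) = 0,  s(12) = 9,  s(13) = 5,  s(14) = 0,  s(15) = 10,  s(16) = 8,  s(17) = 0,  s(18) = 5,  s(19) = 4,  s(20) = 0,  s(21) = 8,  s(22) = 2,  s(23) = 0,  s(24) = 4,  s(25) = 1,  s(26) = 0,  s(27) = 2,  s(28) = 6,  s(29) = 0,  s(30) = 1,  s(31) = 3,  s(32) = 0.
Since (s(31), s(32)) = (s(1), s(2)) = (3, 0) (two consecutive terms determine the rest), the sequence is periodic with period 30.
(1187 - 1) mod 30 = 16, so s(1187) = s(17) = 0.

0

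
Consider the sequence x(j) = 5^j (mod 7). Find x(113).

3

x(0) = 1, x(1) = 5, x(2) = 4, x(3) = 6, x(4) = 2, x(5) = 3, x(6) = 1.
The sequence repeats with period 6.
So x(113) = x(0 + ((113-0) mod 6)) = x(5) = 3.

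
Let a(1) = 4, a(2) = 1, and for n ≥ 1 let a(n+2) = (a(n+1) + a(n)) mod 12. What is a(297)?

Listing terms: a(1) = 4; a(2) = 1; a(3) = 5; a(4) = 6; a(5) = 11; a(6) = 5; a(7) = 4; a(8) = 9; a(9) = 1; a(10) = 10; a(11) = 11; a(12) = 9; a(13) = 8; a(14) = 5; a(15) = 1; a(16) = 6; a(17) = 7; a(18) = 1; a(19) = 8; a(20) = 9; a(21) = 5; a(22) = 2; a(23) = 7; a(24) = 9; a(25) = 4; a(26) = 1.
Since (a(25), a(26)) = (a(1), a(2)) = (4, 1) (two consecutive terms determine the rest), the sequence is periodic with period 24.
(297 - 1) mod 24 = 8, so a(297) = a(9) = 1.

1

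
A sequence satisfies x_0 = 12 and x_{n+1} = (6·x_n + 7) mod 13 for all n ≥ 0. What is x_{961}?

Listing terms: x_0 = 12, x_1 = 1, x_2 = 0, x_3 = 7, x_4 = 10, x_5 = 2, x_6 = 6, x_7 = 4, x_8 = 5, x_9 = 11, x_{10} = 8, x_{11} = 3, x_{12} = 12.
Since x_{12} = x_0 = 12, the sequence is periodic with period 12.
So x_{961} = x_{0 + ((961-0) mod 12)} = x_1 = 1.

1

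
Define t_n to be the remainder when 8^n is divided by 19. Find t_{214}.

11

Computing terms: t_1 = 8, t_2 = 7, t_3 = 18, t_4 = 11, t_5 = 12, t_6 = 1, t_7 = 8.
Since t_7 = t_1 = 8, the sequence is periodic with period 6.
(214 - 1) mod 6 = 3, so t_{214} = t_4 = 11.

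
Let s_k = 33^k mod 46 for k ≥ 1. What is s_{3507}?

43

s_1 = 33; s_2 = 31; s_3 = 11; s_4 = 41; s_5 = 19; s_6 = 29; s_7 = 37; s_8 = 25; s_9 = 43; s_{10} = 39; s_{11} = 45; s_{12} = 13; s_{13} = 15; s_{14} = 35; s_{15} = 5; s_{16} = 27; s_{17} = 17; s_{18} = 9; s_{19} = 21; s_{20} = 3; s_{21} = 7; s_{22} = 1; s_{23} = 33.
Since s_{23} = s_1 = 33, the sequence is periodic with period 22.
(3507 - 1) mod 22 = 8, so s_{3507} = s_9 = 43.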